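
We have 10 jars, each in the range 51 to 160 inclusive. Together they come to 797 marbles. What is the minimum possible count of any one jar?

To make one jar as small as possible, make the other 9 as large as possible.
The other 9 can take up 9 × 160 = 1440 ≥ 797 − 51, so one jar can sit at its floor of 51.
Achievable: one at 51 and the other 9 totalling 746, which fits since 9 × 51 ≤ 746 ≤ 9 × 160.

51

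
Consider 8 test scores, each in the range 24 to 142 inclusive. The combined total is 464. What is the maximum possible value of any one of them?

142

Maximizing one value means minimizing the remaining 7.
The other 7 contribute at least 7 × 24 = 168, leaving at most 464 − 168 = 296.
But each score is capped at 142, so the maximum is 142.
Achievable: one at 142 and the other 7 totalling 322, which fits since 7 × 24 ≤ 322 ≤ 7 × 142.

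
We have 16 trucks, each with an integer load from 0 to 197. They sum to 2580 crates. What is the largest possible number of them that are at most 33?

Each value at 33 or below falls at least 197 − 33 = 164 short of the ceiling 197.
The ceiling total is 16 × 197 = 3152, and we need 2580, so at most ⌊(3152 − 2580)/164⌋ = 3 can be that low.
k = 3 is achieved by 3 values at 33 and 13 at 197, total 2660; lower one of the 197's by 80 (still > 33) to reach 2580.

3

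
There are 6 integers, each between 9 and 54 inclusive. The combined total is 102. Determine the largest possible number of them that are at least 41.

1

With k values at 41 or above and the rest at least 9, the sum is at least 54 + 32k.
Since the sum is 102, we need 32k ≤ 48, i.e. k ≤ 1.
k = 1 is achieved by 1 value at 41 and 5 at 9, total 86; add 16 to one value (staying below 41) to reach 102.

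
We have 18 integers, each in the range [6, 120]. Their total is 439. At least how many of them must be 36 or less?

8

Each value above 36 is at least 37, contributing at least 37 − 6 = 31 above the floor 6.
The sum exceeds the floor total 108 by 331, so at most ⌊331/31⌋ = 10 exceed 36, and at least 8 are ≤ 36.
Exactly 8 works: 8 values at 6 and 10 at 37 total 418; raise one of the low values by 21 (still ≤ 36) to hit 439.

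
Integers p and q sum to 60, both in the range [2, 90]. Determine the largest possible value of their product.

With p + q fixed, pq peaks when the two are closest together.
Taking p = 30 and q = 30 (both in [2, 90]) gives pq = 900.

900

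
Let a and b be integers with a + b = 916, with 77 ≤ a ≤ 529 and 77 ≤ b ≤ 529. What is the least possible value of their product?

For a fixed sum, ab is smallest when a and b are as far apart as possible.
At the endpoint a = 387, b = 916 − 387 = 529, so ab = 387 × 529 = 204723.

204723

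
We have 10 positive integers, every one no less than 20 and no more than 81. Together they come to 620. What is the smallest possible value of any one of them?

To make one integer as small as possible, make the other 9 as large as possible.
The other 9 can take up 9 × 81 = 729 ≥ 620 − 20, so one integer can sit at its floor of 20.
Achievable: one at 20 and the other 9 totalling 600, which fits since 9 × 20 ≤ 600 ≤ 9 × 81.

20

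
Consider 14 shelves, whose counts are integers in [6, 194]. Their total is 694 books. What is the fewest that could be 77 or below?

6

Let j be the number exceeding 77. Then the total is ≥ 78·j + 6·(14 − j) = 84 + 72j.
So 72j ≤ 610 and j ≤ 8; hence at least 14 − 8 = 6 are ≤ 77.
Exactly 6 works: 6 values at 6 and 8 at 78 total 660; raise one of the low values by 34 (still ≤ 77) to hit 694.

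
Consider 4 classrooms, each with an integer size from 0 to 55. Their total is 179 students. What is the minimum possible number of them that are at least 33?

3

Each value short of 33 is at most 32, costing at least 55 − 32 = 23 against the maximum total of 220.
We can afford to lose at most 220 − 179 = 41, so at most ⌊41/23⌋ = 1 fall short, and at least 3 are ≥ 33.
Exactly 3 works: 3 values at 55 and 1 at 32 total 197; lower one of the high values by 18 (still ≥ 33) to hit 179.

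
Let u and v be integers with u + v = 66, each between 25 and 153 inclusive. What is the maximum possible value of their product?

uv = u(66 − u) is maximized when u is as near 66/2 as the bounds allow.
Taking u = 33 and v = 33 (both in [25, 153]) gives uv = 1089.

1089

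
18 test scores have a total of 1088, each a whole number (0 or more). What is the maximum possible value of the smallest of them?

If every one of the 18 were at least 61, the total would be at least 18 × 61 = 1098 > 1088.
Achievable: 10 of them at 60 and 8 at 61 total 1088.

60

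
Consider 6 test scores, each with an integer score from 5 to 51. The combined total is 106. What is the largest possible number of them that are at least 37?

2

If k of the values are ≥ 37, the total is ≥ 37k + 5(6 − k).
Setting 37k + 5(6 − k) ≤ 106 gives 32k ≤ 76, so k ≤ 2.
k = 2 is achieved by 2 values at 37 and 4 at 5, total 94; add 12 to one value (staying below 37) to reach 106.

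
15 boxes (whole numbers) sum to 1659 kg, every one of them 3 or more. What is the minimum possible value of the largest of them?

111

The 15 values sum to 1659, so their maximum is at least ⌈1659/15⌉ = 111.
Achievable: 9 of them at 111 and 6 at 110 total 1659.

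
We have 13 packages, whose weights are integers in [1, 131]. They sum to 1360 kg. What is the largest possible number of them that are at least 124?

If k of the values are ≥ 124, the total is ≥ 124k + 1(13 − k).
Setting 124k + 1(13 − k) ≤ 1360 gives 123k ≤ 1347, so k ≤ 10.
k = 10 is achieved by 10 values at 124 and 3 at 1, total 1243; add 117 to one value (staying below 124) to reach 1360.

10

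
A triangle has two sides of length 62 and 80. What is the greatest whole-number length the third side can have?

The third side must be less than 62 + 80 = 142.
The largest integer below 142 is 141.

141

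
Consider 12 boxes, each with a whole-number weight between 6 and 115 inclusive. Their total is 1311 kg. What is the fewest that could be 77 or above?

11

Suppose at most 12 − j of them reach 77; then j values are ≤ 76 and the rest ≤ 115.
The total is then ≤ 76·j + 115·(12 − j) = 1380 − 39j. For this to be ≥ 1311 we need j ≤ 1, so at least 12 − 1 = 11 must reach 77.
Exactly 11 works: 11 values at 115 and 1 at 76 total 1341; lower one of the high values by 30 (still ≥ 77) to hit 1311.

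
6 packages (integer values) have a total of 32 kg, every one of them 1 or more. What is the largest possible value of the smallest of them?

5

The 6 values sum to 32, so their minimum is at most ⌊32/6⌋ = 5.
Achievable: 4 of them at 5 and 2 at 6 total 32.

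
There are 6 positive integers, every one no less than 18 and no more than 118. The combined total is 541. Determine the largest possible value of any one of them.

Maximizing one value means minimizing the remaining 5.
The other 5 contribute at least 5 × 18 = 90, leaving at most 541 − 90 = 451.
But each integer is capped at 118, so the maximum is 118.
Achievable: one at 118 and the other 5 totalling 423, which fits since 5 × 18 ≤ 423 ≤ 5 × 118.

118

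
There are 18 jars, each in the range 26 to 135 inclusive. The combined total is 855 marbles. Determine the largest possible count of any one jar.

135

Maximizing one value means minimizing the remaining 17.
The other 17 contribute at least 17 × 26 = 442, leaving at most 855 − 442 = 413.
But each jar is capped at 135, so the maximum is 135.
Achievable: one at 135 and the other 17 totalling 720, which fits since 17 × 26 ≤ 720 ≤ 17 × 135.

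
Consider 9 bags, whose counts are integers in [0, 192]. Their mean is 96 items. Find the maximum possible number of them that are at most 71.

7

The total is 9 × 96 = 864.
Each value at 71 or below falls at least 192 − 71 = 121 short of the ceiling 192.
The ceiling total is 9 × 192 = 1728, and we need 864, so at most ⌊(1728 − 864)/121⌋ = 7 can be that low.
k = 7 is achieved by 7 values at 71 and 2 at 192, total 881; lower one of the 192's by 17 (still > 71) to reach 864.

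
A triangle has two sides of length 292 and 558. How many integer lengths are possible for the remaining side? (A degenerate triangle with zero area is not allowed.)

583

The triangle inequality gives |292 − 558| < c < 292 + 558, i.e. 266 < c < 850.
So c can be any integer from 267 to 849: 583 values.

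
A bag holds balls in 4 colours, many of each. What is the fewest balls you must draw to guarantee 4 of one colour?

In the worst case you draw 3 of each of the 4 colours: 4 × 3 = 12.
One more forces 4 of some colour, so 12 + 1 = 13.

13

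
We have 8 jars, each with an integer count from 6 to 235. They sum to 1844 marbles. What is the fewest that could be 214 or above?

7

Suppose at most 8 − j of them reach 214; then j values are ≤ 213 and the rest ≤ 235.
The total is then ≤ 213·j + 235·(8 − j) = 1880 − 22j. For this to be ≥ 1844 we need j ≤ 1, so at least 8 − 1 = 7 must reach 214.
Exactly 7 works: 7 values at 235 and 1 at 213 total 1858; lower one of the high values by 14 (still ≥ 214) to hit 1844.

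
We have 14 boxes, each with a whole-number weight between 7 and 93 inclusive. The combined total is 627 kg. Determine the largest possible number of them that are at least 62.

With k values at 62 or above and the rest at least 7, the sum is at least 98 + 55k.
Since the sum is 627, we need 55k ≤ 529, i.e. k ≤ 9.
k = 9 is achieved by 9 values at 62 and 5 at 7, total 593; add 34 to one value (staying below 62) to reach 627.

9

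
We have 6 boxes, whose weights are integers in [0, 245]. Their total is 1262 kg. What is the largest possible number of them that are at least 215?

With k values at 215 or above and the rest at least 0, the sum is at least 0 + 215k.
Since the sum is 1262, we need 215k ≤ 1262, i.e. k ≤ 5.
k = 5 is achieved by 5 values at 215 and 1 at 0, total 1075; add 187 to one value (staying below 215) to reach 1262.

5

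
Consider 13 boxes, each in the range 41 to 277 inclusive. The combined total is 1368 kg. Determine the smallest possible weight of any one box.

41

Minimizing one value means maximizing the remaining 12.
The other 12 can take up 12 × 277 = 3324 ≥ 1368 − 41, so one box can sit at its floor of 41.
Achievable: one at 41 and the other 12 totalling 1327, which fits since 12 × 41 ≤ 1327 ≤ 12 × 277.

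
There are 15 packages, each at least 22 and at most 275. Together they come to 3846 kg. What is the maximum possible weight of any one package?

275

To make one package as large as possible, make the other 14 as small as possible.
The other 14 contribute at least 14 × 22 = 308, leaving at most 3846 − 308 = 3538.
But each package is capped at 275, so the maximum is 275.
Achievable: one at 275 and the other 14 totalling 3571, which fits since 14 × 22 ≤ 3571 ≤ 14 × 275.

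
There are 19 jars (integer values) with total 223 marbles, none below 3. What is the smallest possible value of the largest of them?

The 19 values sum to 223, so their maximum is at least ⌈223/19⌉ = 12.
Achievable: 14 of them at 12 and 5 at 11 total 223.

12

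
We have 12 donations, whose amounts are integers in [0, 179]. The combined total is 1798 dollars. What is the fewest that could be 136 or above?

5

If only k of them are at least 136, the other 12 − k are at most 135, so the total is at most k·179 + (12 − k)·135.
This must reach 1798, so k·179 + (12 − k)·135 ≥ 1798, giving k ≥ 5.
Exactly 5 works: 5 values at 179 and 7 at 135 total 1840; lower one of the high values by 42 (still ≥ 136) to hit 1798.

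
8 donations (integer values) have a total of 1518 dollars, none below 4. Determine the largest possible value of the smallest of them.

The 8 values sum to 1518, so their minimum is at most ⌊1518/8⌋ = 189.
Equality holds with 2 values of 189 and 6 values of 190.

189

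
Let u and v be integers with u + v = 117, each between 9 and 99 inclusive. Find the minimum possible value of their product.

1782

Since u + v is fixed, pushing one of them to its bound minimizes the product.
The extreme feasible split is u = 18, v = 99, giving uv = 1782.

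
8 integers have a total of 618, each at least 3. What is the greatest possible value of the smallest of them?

The average is 618/8 < 78, so some value is ≤ 77.
Achievable: 6 of them at 77 and 2 at 78 total 618.

77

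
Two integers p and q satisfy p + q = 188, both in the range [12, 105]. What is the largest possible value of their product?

pq = p(188 − p) is maximized when p is as near 188/2 as the bounds allow.
Taking p = 94 and q = 94 (both in [12, 105]) gives pq = 8836.

8836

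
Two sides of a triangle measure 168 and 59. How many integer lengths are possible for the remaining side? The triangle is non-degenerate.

117

The triangle inequality gives |168 − 59| < c < 168 + 59, i.e. 109 < c < 227.
So c can be any integer from 110 to 226: 117 values.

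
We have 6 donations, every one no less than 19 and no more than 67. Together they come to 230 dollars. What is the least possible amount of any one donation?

19

To make one donation as small as possible, make the other 5 as large as possible.
The other 5 can take up 5 × 67 = 335 ≥ 230 − 19, so one donation can sit at its floor of 19.
Achievable: one at 19 and the other 5 totalling 211, which fits since 5 × 19 ≤ 211 ≤ 5 × 67.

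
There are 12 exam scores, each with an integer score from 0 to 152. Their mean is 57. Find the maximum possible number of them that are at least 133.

The total is 12 × 57 = 684.
If k of the values are ≥ 133, the total is ≥ 133k + 0(12 − k).
Setting 133k + 0(12 − k) ≤ 684 gives 133k ≤ 684, so k ≤ 5.
k = 5 is achieved by 5 values at 133 and 7 at 0, total 665; add 19 to one value (staying below 133) to reach 684.

5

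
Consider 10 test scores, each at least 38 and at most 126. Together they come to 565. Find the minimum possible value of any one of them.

38

Minimizing one value means maximizing the remaining 9.
The other 9 can take up 9 × 126 = 1134 ≥ 565 − 38, so one score can sit at its floor of 38.
Achievable: one at 38 and the other 9 totalling 527, which fits since 9 × 38 ≤ 527 ≤ 9 × 126.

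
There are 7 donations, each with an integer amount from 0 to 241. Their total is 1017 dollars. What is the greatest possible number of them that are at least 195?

5

With k values at 195 or above and the rest at least 0, the sum is at least 0 + 195k.
Since the sum is 1017, we need 195k ≤ 1017, i.e. k ≤ 5.
k = 5 is achieved by 5 values at 195 and 2 at 0, total 975; add 42 to one value (staying below 195) to reach 1017.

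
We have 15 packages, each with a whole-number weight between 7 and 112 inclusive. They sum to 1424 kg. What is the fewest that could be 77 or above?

8

Suppose at most 15 − j of them reach 77; then j values are ≤ 76 and the rest ≤ 112.
The total is then ≤ 76·j + 112·(15 − j) = 1680 − 36j. For this to be ≥ 1424 we need j ≤ 7, so at least 15 − 7 = 8 must reach 77.
Exactly 8 works: 8 values at 112 and 7 at 76 total 1428; lower one of the high values by 4 (still ≥ 77) to hit 1424.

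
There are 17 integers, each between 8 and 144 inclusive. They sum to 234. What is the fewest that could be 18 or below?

9

Let j be the number exceeding 18. Then the total is ≥ 19·j + 8·(17 − j) = 136 + 11j.
So 11j ≤ 98 and j ≤ 8; hence at least 17 − 8 = 9 are ≤ 18.
Exactly 9 works: 9 values at 8 and 8 at 19 total 224; raise one of the low values by 10 (still ≤ 18) to hit 234.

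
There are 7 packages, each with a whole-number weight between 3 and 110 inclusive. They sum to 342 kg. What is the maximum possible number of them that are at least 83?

4

Suppose k of them are at least 83. Those contribute at least 83 each and the other 7 − k at least 3 each.
So the total is at least 83k + 3(7 − k) = 21 + 80k. This must be ≤ 342, giving k ≤ 4.
k = 4 is achieved by 4 values at 83 and 3 at 3, total 341; add 1 to one value (staying below 83) to reach 342.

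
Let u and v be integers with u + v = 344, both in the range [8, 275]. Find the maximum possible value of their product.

For a fixed sum, the product uv is largest when u and v are as close as possible.
Taking u = 172 and v = 172 (both in [8, 275]) gives uv = 29584.

29584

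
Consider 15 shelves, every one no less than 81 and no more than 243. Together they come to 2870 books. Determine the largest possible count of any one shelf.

Maximizing one value means minimizing the remaining 14.
The other 14 contribute at least 14 × 81 = 1134, leaving at most 2870 − 1134 = 1736.
But each shelf is capped at 243, so the maximum is 243.
Achievable: one at 243 and the other 14 totalling 2627, which fits since 14 × 81 ≤ 2627 ≤ 14 × 243.

243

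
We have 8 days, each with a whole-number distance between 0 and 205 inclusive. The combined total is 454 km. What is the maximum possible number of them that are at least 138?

3

Suppose k of them are at least 138. Those contribute at least 138 each and the other 8 − k at least 0 each.
So the total is at least 138k + 0(8 − k) = 0 + 138k. This must be ≤ 454, giving k ≤ 3.
k = 3 is achieved by 3 values at 138 and 5 at 0, total 414; add 40 to one value (staying below 138) to reach 454.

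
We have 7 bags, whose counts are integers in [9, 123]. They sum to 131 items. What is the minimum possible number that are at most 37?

5

Each value above 37 is at least 38, contributing at least 38 − 9 = 29 above the floor 9.
The sum exceeds the floor total 63 by 68, so at most ⌊68/29⌋ = 2 exceed 37, and at least 5 are ≤ 37.
Exactly 5 works: 5 values at 9 and 2 at 38 total 121; raise one of the low values by 10 (still ≤ 37) to hit 131.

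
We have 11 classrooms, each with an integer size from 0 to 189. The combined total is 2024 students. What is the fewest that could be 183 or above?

If only k of them are at least 183, the other 11 − k are at most 182, so the total is at most k·189 + (11 − k)·182.
This must reach 2024, so k·189 + (11 − k)·182 ≥ 2024, giving k ≥ 4.
Exactly 4 works: 4 values at 189 and 7 at 182 total 2030; lower one of the high values by 6 (still ≥ 183) to hit 2024.

4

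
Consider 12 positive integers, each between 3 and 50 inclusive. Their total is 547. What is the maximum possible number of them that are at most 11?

1

Suppose k of them are at most 11. Those contribute at most 11 each and the rest at most 50 each.
So the total is at most 11k + 50(12 − k) = 600 − 39k. This must still be ≥ 547, so k ≤ 1.
k = 1 is achieved by 1 value at 11 and 11 at 50, total 561; lower one of the 50's by 14 (still > 11) to reach 547.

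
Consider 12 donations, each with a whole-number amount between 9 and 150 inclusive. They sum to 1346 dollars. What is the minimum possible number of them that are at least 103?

3

If only k of them are at least 103, the other 12 − k are at most 102, so the total is at most k·150 + (12 − k)·102.
This must reach 1346, so k·150 + (12 − k)·102 ≥ 1346, giving k ≥ 3.
Exactly 3 works: 3 values at 150 and 9 at 102 total 1368; lower one of the high values by 22 (still ≥ 103) to hit 1346.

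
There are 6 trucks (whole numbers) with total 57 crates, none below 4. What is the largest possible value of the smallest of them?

9

If every one of the 6 were at least 10, the total would be at least 6 × 10 = 60 > 57.
Achievable: 3 of them at 9 and 3 at 10 total 57.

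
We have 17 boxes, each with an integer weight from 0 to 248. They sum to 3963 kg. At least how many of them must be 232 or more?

3

Suppose at most 17 − j of them reach 232; then j values are ≤ 231 and the rest ≤ 248.
The total is then ≤ 231·j + 248·(17 − j) = 4216 − 17j. For this to be ≥ 3963 we need j ≤ 14, so at least 17 − 14 = 3 must reach 232.
Exactly 3 works: 3 values at 248 and 14 at 231 total 3978; lower one of the high values by 15 (still ≥ 232) to hit 3963.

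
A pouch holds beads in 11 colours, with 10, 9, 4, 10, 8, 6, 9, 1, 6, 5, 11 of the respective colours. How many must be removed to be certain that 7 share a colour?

59

In the worst case you take as many as possible of each colour without reaching 7: 6 + 6 + 4 + 6 + 6 + 6 + 6 + 1 + 6 + 5 + 6 = 58.
The next one must give 7 of some colour, so 58 + 1 = 59.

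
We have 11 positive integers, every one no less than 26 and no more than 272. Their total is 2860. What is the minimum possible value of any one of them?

To make one integer as small as possible, make the other 10 as large as possible.
The other 10 contribute at most 10 × 272 = 2720, leaving at least 2860 − 2720 = 140.
Since 140 ≥ 26, this is achievable: one at 140 and 10 at 272.

140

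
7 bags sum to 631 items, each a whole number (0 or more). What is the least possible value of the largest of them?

91

Some value must be at least ⌈631/7⌉ = 91, since 7 × 90 = 630 < 631.
Equality holds with 1 value of 91 and 6 values of 90.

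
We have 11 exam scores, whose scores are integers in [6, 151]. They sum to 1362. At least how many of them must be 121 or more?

2

Each value short of 121 is at most 120, costing at least 151 − 120 = 31 against the maximum total of 1661.
We can afford to lose at most 1661 − 1362 = 299, so at most ⌊299/31⌋ = 9 fall short, and at least 2 are ≥ 121.
Exactly 2 works: 2 values at 151 and 9 at 120 total 1382; lower one of the high values by 20 (still ≥ 121) to hit 1362.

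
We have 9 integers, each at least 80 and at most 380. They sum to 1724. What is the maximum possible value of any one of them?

To make one integer as large as possible, make the other 8 as small as possible.
The other 8 contribute at least 8 × 80 = 640, leaving at most 1724 − 640 = 1084.
But each integer is capped at 380, so the maximum is 380.
Achievable: one at 380 and the other 8 totalling 1344, which fits since 8 × 80 ≤ 1344 ≤ 8 × 380.

380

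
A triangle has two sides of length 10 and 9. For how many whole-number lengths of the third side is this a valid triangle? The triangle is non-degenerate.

17

The triangle inequality gives |10 − 9| < c < 10 + 9, i.e. 1 < c < 19.
So c can be any integer from 2 to 18: 17 values.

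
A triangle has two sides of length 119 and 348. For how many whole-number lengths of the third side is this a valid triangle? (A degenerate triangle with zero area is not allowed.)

237

The triangle inequality gives |119 − 348| < c < 119 + 348, i.e. 229 < c < 467.
So c can be any integer from 230 to 466: 237 values.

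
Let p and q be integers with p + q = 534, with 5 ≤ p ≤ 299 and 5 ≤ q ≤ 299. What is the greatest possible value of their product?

71289

With p + q fixed, pq peaks when the two are closest together.
Taking p = 267 and q = 267 (both in [5, 299]) gives pq = 71289.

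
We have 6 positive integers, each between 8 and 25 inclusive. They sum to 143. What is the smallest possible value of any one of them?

18

Minimizing one value means maximizing the remaining 5.
The other 5 contribute at most 5 × 25 = 125, leaving at least 143 − 125 = 18.
Since 18 ≥ 8, this is achievable: one at 18 and 5 at 25.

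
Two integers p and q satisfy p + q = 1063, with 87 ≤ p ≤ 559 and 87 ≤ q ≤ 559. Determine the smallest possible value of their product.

pq = p(1063 − p) is concave in p, so over [504, 559] it is minimized at an endpoint.
The extreme feasible split is p = 504, q = 559, giving pq = 281736.

281736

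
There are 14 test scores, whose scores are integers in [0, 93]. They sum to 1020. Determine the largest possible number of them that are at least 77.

13

If k of the values are ≥ 77, the total is ≥ 77k + 0(14 − k).
Setting 77k + 0(14 − k) ≤ 1020 gives 77k ≤ 1020, so k ≤ 13.
k = 13 is achieved by 13 values at 77 and 1 at 0, total 1001; add 19 to one value (staying below 77) to reach 1020.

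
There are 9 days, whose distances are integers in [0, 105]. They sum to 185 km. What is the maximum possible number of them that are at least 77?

2

With k values at 77 or above and the rest at least 0, the sum is at least 0 + 77k.
Since the sum is 185, we need 77k ≤ 185, i.e. k ≤ 2.
k = 2 is achieved by 2 values at 77 and 7 at 0, total 154; add 31 to one value (staying below 77) to reach 185.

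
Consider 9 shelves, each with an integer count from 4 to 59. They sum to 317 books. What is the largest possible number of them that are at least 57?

5

Suppose k of them are at least 57. Those contribute at least 57 each and the other 9 − k at least 4 each.
So the total is at least 57k + 4(9 − k) = 36 + 53k. This must be ≤ 317, giving k ≤ 5.
k = 5 is achieved by 5 values at 57 and 4 at 4, total 301; add 16 to one value (staying below 57) to reach 317.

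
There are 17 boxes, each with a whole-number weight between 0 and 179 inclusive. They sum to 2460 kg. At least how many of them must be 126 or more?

7

Suppose at most 17 − j of them reach 126; then j values are ≤ 125 and the rest ≤ 179.
The total is then ≤ 125·j + 179·(17 − j) = 3043 − 54j. For this to be ≥ 2460 we need j ≤ 10, so at least 17 − 10 = 7 must reach 126.
Exactly 7 works: 7 values at 179 and 10 at 125 total 2503; lower one of the high values by 43 (still ≥ 126) to hit 2460.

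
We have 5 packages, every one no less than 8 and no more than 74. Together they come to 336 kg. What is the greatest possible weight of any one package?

74

Maximizing one value means minimizing the remaining 4.
The other 4 contribute at least 4 × 8 = 32, leaving at most 336 − 32 = 304.
But each package is capped at 74, so the maximum is 74.
Achievable: one at 74 and the other 4 totalling 262, which fits since 4 × 8 ≤ 262 ≤ 4 × 74.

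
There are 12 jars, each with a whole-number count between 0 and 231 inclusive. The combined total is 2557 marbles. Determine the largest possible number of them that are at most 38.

1

Suppose k of them are at most 38. Those contribute at most 38 each and the rest at most 231 each.
So the total is at most 38k + 231(12 − k) = 2772 − 193k. This must still be ≥ 2557, so k ≤ 1.
k = 1 is achieved by 1 value at 38 and 11 at 231, total 2579; lower one of the 231's by 22 (still > 38) to reach 2557.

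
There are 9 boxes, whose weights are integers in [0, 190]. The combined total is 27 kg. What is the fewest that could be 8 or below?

6

Let j be the number exceeding 8. Then the total is ≥ 9·j + 0·(9 − j) = 0 + 9j.
So 9j ≤ 27 and j ≤ 3; hence at least 9 − 3 = 6 are ≤ 8.
Exactly 6 works: 6 values at 0 and 3 at 9 total 27.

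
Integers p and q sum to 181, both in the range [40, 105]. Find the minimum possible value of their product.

pq = p(181 − p) is concave in p, so over [76, 105] it is minimized at an endpoint.
At the endpoint p = 76, q = 181 − 76 = 105, so pq = 76 × 105 = 7980.

7980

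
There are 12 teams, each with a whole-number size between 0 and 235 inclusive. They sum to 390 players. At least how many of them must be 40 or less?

If only k of them are at most 40, the other 12 − k are at least 41, so the total is at least (12 − k)·41 + k·0.
This is ≤ 390, so (12 − k)·41 + 0k ≤ 390, which gives k ≥ 3.
Exactly 3 works: 3 values at 0 and 9 at 41 total 369; raise one of the low values by 21 (still ≤ 40) to hit 390.

3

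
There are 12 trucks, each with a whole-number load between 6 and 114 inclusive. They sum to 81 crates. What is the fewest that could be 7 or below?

If only k of them are at most 7, the other 12 − k are at least 8, so the total is at least (12 − k)·8 + k·6.
This is ≤ 81, so (12 − k)·8 + 6k ≤ 81, which gives k ≥ 8.
Exactly 8 works: 8 values at 6 and 4 at 8 total 80; raise one of the low values by 1 (still ≤ 7) to hit 81.

8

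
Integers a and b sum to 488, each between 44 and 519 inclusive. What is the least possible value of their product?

Since a + b is fixed, pushing one of them to its bound minimizes the product.
The extreme feasible split is a = 44, b = 444, giving ab = 19536.

19536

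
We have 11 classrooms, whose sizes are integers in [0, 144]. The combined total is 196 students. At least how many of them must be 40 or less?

7

Each value above 40 is at least 41, contributing at least 41 − 0 = 41 above the floor 0.
The sum exceeds the floor total 0 by 196, so at most ⌊196/41⌋ = 4 exceed 40, and at least 7 are ≤ 40.
Exactly 7 works: 7 values at 0 and 4 at 41 total 164; raise one of the low values by 32 (still ≤ 40) to hit 196.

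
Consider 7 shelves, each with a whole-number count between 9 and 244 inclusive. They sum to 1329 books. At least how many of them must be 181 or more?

2

If only k of them are at least 181, the other 7 − k are at most 180, so the total is at most k·244 + (7 − k)·180.
This must reach 1329, so k·244 + (7 − k)·180 ≥ 1329, giving k ≥ 2.
Exactly 2 works: 2 values at 244 and 5 at 180 total 1388; lower one of the high values by 59 (still ≥ 181) to hit 1329.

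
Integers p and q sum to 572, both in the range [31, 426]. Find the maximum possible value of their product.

81796

With p + q fixed, pq peaks when the two are closest together.
Taking p = 286 and q = 286 (both in [31, 426]) gives pq = 81796.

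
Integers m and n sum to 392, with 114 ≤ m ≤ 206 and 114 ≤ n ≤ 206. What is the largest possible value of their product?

38416

With m + n fixed, mn peaks when the two are closest together.
Taking m = 196 and n = 196 (both in [114, 206]) gives mn = 38416.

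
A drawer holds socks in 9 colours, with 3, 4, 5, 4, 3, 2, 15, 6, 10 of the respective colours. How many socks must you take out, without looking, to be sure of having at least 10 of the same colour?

46

In the worst case you take as many as possible of each colour without reaching 10: 3 + 4 + 5 + 4 + 3 + 2 + 9 + 6 + 9 = 45.
The next one must give 10 of some colour, so 45 + 1 = 46.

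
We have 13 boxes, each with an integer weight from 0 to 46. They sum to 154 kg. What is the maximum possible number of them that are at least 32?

4

If k of the values are ≥ 32, the total is ≥ 32k + 0(13 − k).
Setting 32k + 0(13 − k) ≤ 154 gives 32k ≤ 154, so k ≤ 4.
k = 4 is achieved by 4 values at 32 and 9 at 0, total 128; add 26 to one value (staying below 32) to reach 154.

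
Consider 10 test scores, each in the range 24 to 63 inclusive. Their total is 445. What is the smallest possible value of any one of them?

Minimizing one value means maximizing the remaining 9.
The other 9 can take up 9 × 63 = 567 ≥ 445 − 24, so one score can sit at its floor of 24.
Achievable: one at 24 and the other 9 totalling 421, which fits since 9 × 24 ≤ 421 ≤ 9 × 63.

24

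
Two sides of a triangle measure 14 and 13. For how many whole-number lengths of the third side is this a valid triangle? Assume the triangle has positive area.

25

The triangle inequality gives |14 − 13| < c < 14 + 13, i.e. 1 < c < 27.
So c can be any integer from 2 to 26: 25 values.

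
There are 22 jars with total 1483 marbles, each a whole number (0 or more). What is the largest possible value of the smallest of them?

The average is 1483/22 < 68, so some value is ≤ 67.
Equality holds with 13 values of 67 and 9 values of 68.

67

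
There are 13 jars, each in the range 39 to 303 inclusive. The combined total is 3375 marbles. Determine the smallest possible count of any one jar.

39

To make one jar as small as possible, make the other 12 as large as possible.
The other 12 can take up 12 × 303 = 3636 ≥ 3375 − 39, so one jar can sit at its floor of 39.
Achievable: one at 39 and the other 12 totalling 3336, which fits since 12 × 39 ≤ 3336 ≤ 12 × 303.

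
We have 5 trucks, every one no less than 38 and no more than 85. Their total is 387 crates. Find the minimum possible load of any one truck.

47

To make one truck as small as possible, make the other 4 as large as possible.
The other 4 contribute at most 4 × 85 = 340, leaving at least 387 − 340 = 47.
Since 47 ≥ 38, this is achievable: one at 47 and 4 at 85.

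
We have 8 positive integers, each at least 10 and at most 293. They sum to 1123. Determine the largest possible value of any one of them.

293

To make one integer as large as possible, make the other 7 as small as possible.
The other 7 contribute at least 7 × 10 = 70, leaving at most 1123 − 70 = 1053.
But each integer is capped at 293, so the maximum is 293.
Achievable: one at 293 and the other 7 totalling 830, which fits since 7 × 10 ≤ 830 ≤ 7 × 293.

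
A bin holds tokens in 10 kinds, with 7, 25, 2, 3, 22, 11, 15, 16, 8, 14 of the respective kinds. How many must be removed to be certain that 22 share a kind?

In the worst case you take as many as possible of each kind without reaching 22: 7 + 21 + 2 + 3 + 21 + 11 + 15 + 16 + 8 + 14 = 118.
The next one must give 22 of some kind, so 118 + 1 = 119.

119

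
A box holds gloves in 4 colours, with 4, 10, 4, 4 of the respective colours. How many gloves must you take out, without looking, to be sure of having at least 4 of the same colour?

In the worst case you take as many as possible of each colour without reaching 4: 3 + 3 + 3 + 3 = 12.
The next one must give 4 of some colour, so 12 + 1 = 13.

13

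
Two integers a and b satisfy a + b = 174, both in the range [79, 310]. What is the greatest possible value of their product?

ab = a(174 − a) is maximized when a is as near 174/2 as the bounds allow.
Taking a = 87 and b = 87 (both in [79, 310]) gives ab = 7569.

7569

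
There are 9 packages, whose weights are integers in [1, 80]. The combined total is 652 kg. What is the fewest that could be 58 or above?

Each value short of 58 is at most 57, costing at least 80 − 57 = 23 against the maximum total of 720.
We can afford to lose at most 720 − 652 = 68, so at most ⌊68/23⌋ = 2 fall short, and at least 7 are ≥ 58.
Exactly 7 works: 7 values at 80 and 2 at 57 total 674; lower one of the high values by 22 (still ≥ 58) to hit 652.

7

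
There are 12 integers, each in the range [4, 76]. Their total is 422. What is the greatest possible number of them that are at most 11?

7

Each value at 11 or below falls at least 76 − 11 = 65 short of the ceiling 76.
The ceiling total is 12 × 76 = 912, and we need 422, so at most ⌊(912 − 422)/65⌋ = 7 can be that low.
k = 7 is achieved by 7 values at 11 and 5 at 76, total 457; lower one of the 76's by 35 (still > 11) to reach 422.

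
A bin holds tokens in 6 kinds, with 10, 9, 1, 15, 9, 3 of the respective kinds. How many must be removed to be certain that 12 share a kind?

44

In the worst case you take as many as possible of each kind without reaching 12: 10 + 9 + 1 + 11 + 9 + 3 = 43.
The next one must give 12 of some kind, so 43 + 1 = 44.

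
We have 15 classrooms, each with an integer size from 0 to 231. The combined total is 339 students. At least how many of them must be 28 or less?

Let j be the number exceeding 28. Then the total is ≥ 29·j + 0·(15 − j) = 0 + 29j.
So 29j ≤ 339 and j ≤ 11; hence at least 15 − 11 = 4 are ≤ 28.
Exactly 4 works: 4 values at 0 and 11 at 29 total 319; raise one of the low values by 20 (still ≤ 28) to hit 339.

4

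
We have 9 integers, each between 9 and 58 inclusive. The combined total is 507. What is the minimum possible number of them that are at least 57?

2

Suppose at most 9 − j of them reach 57; then j values are ≤ 56 and the rest ≤ 58.
The total is then ≤ 56·j + 58·(9 − j) = 522 − 2j. For this to be ≥ 507 we need j ≤ 7, so at least 9 − 7 = 2 must reach 57.
Exactly 2 works: 2 values at 58 and 7 at 56 total 508; lower one of the high values by 1 (still ≥ 57) to hit 507.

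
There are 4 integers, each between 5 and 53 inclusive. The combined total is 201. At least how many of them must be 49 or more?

If only k of them are at least 49, the other 4 − k are at most 48, so the total is at most k·53 + (4 − k)·48.
This must reach 201, so k·53 + (4 − k)·48 ≥ 201, giving k ≥ 2.
Exactly 2 works: 2 values at 53 and 2 at 48 total 202; lower one of the high values by 1 (still ≥ 49) to hit 201.

2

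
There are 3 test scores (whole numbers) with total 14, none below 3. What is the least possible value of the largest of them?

5

The average is 14/3 > 4, so not all 3 can be 4 or less; the largest is ≥ 5.
Equality holds with 2 values of 5 and 1 value of 4.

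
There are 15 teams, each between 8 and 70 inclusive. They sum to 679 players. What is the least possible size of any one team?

To make one team as small as possible, make the other 14 as large as possible.
The other 14 can take up 14 × 70 = 980 ≥ 679 − 8, so one team can sit at its floor of 8.
Achievable: one at 8 and the other 14 totalling 671, which fits since 14 × 8 ≤ 671 ≤ 14 × 70.

8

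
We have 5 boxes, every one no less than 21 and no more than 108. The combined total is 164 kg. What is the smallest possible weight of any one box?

21

Minimizing one value means maximizing the remaining 4.
The other 4 can take up 4 × 108 = 432 ≥ 164 − 21, so one box can sit at its floor of 21.
Achievable: one at 21 and the other 4 totalling 143, which fits since 4 × 21 ≤ 143 ≤ 4 × 108.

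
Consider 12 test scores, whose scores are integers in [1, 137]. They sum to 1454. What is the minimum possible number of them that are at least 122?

1

Suppose at most 12 − j of them reach 122; then j values are ≤ 121 and the rest ≤ 137.
The total is then ≤ 121·j + 137·(12 − j) = 1644 − 16j. For this to be ≥ 1454 we need j ≤ 11, so at least 12 − 11 = 1 must reach 122.
Exactly 1 works: 1 value at 137 and 11 at 121 total 1468; lower one of the high values by 14 (still ≥ 122) to hit 1454.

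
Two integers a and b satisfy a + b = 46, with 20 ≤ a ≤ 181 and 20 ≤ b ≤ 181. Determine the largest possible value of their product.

For a fixed sum, the product ab is largest when a and b are as close as possible.
Taking a = 23 and b = 23 (both in [20, 181]) gives ab = 529.

529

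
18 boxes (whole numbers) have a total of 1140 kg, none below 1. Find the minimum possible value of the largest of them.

The 18 values sum to 1140, so their maximum is at least ⌈1140/18⌉ = 64.
Equality holds with 6 values of 64 and 12 values of 63.

64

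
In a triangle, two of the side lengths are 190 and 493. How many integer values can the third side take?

379

The triangle inequality gives |190 − 493| < c < 190 + 493, i.e. 303 < c < 683.
So c can be any integer from 304 to 682: 379 values.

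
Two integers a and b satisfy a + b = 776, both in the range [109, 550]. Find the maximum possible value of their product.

150544

ab = a(776 − a) is maximized when a is as near 776/2 as the bounds allow.
Taking a = 388 and b = 388 (both in [109, 550]) gives ab = 150544.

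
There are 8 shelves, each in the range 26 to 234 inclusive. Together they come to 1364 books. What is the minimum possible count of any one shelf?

26

Minimizing one value means maximizing the remaining 7.
The other 7 can take up 7 × 234 = 1638 ≥ 1364 − 26, so one shelf can sit at its floor of 26.
Achievable: one at 26 and the other 7 totalling 1338, which fits since 7 × 26 ≤ 1338 ≤ 7 × 234.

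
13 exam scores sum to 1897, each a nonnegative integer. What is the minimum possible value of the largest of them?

The average is 1897/13 > 145, so not all 13 can be 145 or less; the largest is ≥ 146.
Equality holds with 12 values of 146 and 1 value of 145.

146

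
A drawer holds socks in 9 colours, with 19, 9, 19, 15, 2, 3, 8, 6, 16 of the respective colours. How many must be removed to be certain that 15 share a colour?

In the worst case you take as many as possible of each colour without reaching 15: 14 + 9 + 14 + 14 + 2 + 3 + 8 + 6 + 14 = 84.
The next one must give 15 of some colour, so 84 + 1 = 85.

85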